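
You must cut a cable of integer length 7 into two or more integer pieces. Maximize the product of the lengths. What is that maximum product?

Let m[k] be the best product for length k (with at least one cut). For each first piece i, the rest contributes max(k−i, m[k−i]).
m[2] = 1·max(1,0) = 1·1 = 1
m[3] = max(1·2, 2·1) = 2
m[4] = max(1·3, 2·2, 3·1) = 4
m[5] = max(1·4, 2·3, 3·2, 4·1) = 6
m[6] = max(1·6, 2·4, 3·3, 4·2, 5·1) = 9
m[7] = max(1·9, 2·6, 3·4, 4·3, 5·2, 6·1) = 12
One optimal split: 3 + 2 + 2; product 3·2·2 = 12.

12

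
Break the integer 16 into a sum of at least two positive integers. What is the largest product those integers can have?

324

Define g[k] = max over 1≤i<k of i · max(k−i, g[k−i]); the inner max lets the remainder stay uncut if that's better.
g[2] = 1×max(1,0) = 1×1 = 1
g[3] = max(1×2, 2×1) = 2
g[4] = max(1×3, 2×2, 3×1) = 4
g[5] = max(1×4, 2×3, 3×2, 4×1) = 6
g[6] = max(1×6, 2×4, 3×3, 4×2, 5×1) = 9
g[7] = max(1×9, 2×6, 3×4, 4×3, 5×2, 6×1) = 12
g[8] = max(1×12, 2×9, 3×6, …, 6×2, 7×1) = 18
g[9] = max(1×18, 2×12, 3×9, …, 7×2, 8×1) = 27
g[10] = max(1×27, 2×18, 3×12, …, 8×2, 9×1) = 36
g[11] = max(1×36, 2×27, 3×18, …, 9×2, 10×1) = 54
g[12] = max(1×54, 2×36, 3×27, …, 10×2, 11×1) = 81
g[13] = max(1×81, 2×54, 3×36, …, 11×2, 12×1) = 108
g[14] = max(1×108, 2×81, 3×54, …, 12×2, 13×1) = 162
g[15] = max(1×162, 2×108, 3×81, …, 13×2, 14×1) = 243
g[16] = max(1×243, 2×162, 3×108, …, 14×2, 15×1) = 324
One optimal split: 3 + 3 + 3 + 3 + 2 + 2; product 3×3×3×3×2×2 = 324.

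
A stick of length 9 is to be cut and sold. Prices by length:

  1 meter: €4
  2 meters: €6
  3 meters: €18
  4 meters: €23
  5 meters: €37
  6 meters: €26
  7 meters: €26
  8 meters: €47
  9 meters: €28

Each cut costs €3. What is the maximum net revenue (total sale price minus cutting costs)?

Let r[k] be the best obtainable value from length k. For each k, try every first piece i and keep the best of price[i] + r[k−i] minus the 3 cut fee when i<k.
r[1] = 4
r[2] = max(4+4-3, 6+0) = 6
r[3] = max(4+6-3, 6+4-3, 18+0) = 18
r[4] = max(4+18-3, 6+6-3, 18+4-3, 23+0) = 23
r[5] = max(4+23-3, 6+18-3, 18+6-3, 23+4-3, 37+0) = 37
r[6] = max(4+37-3, 6+23-3, 18+18-3, 23+6-3, 37+4-3, 26+0) = 38
r[7] = max(4+38-3, 6+37-3, 18+23-3, …, 26+4-3, 26+0) = 40
r[8] = max(4+40-3, 6+38-3, 18+37-3, …, 26+4-3, 47+0) = 52
r[9] = max(4+52-3, 6+40-3, 18+38-3, …, 47+4-3, 28+0) = 57
One optimal plan: pieces 5 + 4 (1 cut) → €60 − €3 = €57.

57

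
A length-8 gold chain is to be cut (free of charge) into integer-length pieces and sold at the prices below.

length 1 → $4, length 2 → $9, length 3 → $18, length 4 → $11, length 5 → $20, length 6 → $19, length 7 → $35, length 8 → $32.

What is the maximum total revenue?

45

Build r[k] bottom-up: r[k] = max over allowed piece i of (p[i] + r[k−i]).
r[1] = 4
r[2] = 9
r[3] = 18
r[4] = 22  (first piece 1, then r[3]=18)
r[5] = 27  (first piece 2, then r[3]=18)
r[6] = 36  (first piece 3, then r[3]=18)
r[7] = 40  (first piece 1, then r[6]=36)
r[8] = 45  (first piece 2, then r[6]=36)
One optimal cutting: 3 + 3 + 2 → $18 + $18 + $9 = $45.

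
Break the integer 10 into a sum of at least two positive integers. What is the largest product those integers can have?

Define P[k] = max over 1≤i<k of i · max(k−i, P[k−i]); the inner max lets the remainder stay uncut if that's better.
P[2] = 1·max(1,0) = 1·1 = 1
P[3] = 1·max(2,1) = 1·2 = 2
P[4] = 2·max(2,1) = 2·2 = 4
P[5] = 2·max(3,2) = 2·3 = 6
P[6] = 3·max(3,2) = 3·3 = 9
P[7] = 2·max(5,6) = 2·6 = 12
P[8] = 2·max(6,9) = 2·9 = 18
P[9] = 3·max(6,9) = 3·9 = 27
P[10] = 2·max(8,18) = 2·18 = 36
One optimal split: 3 + 3 + 2 + 2; product 3·3·2·2 = 36.

36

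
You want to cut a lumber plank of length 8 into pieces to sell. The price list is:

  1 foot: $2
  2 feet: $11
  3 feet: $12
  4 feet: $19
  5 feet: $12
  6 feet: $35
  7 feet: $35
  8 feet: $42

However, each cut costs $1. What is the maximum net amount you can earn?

45

Consider every possible first cut. net[k] is the best of p[i]+net[k−i] over all sellable i≤k, charging 1 whenever i<k.
net[1] = 2
net[2] = max(2+2-1, 11+0) = 11
net[3] = max(2+11-1, 11+2-1, 12+0) = 12
net[4] = max(2+12-1, 11+11-1, 12+2-1, 19+0) = 21
net[5] = max(2+21-1, 11+12-1, 12+11-1, 19+2-1, 12+0) = 22
net[6] = max(2+22-1, 11+21-1, 12+12-1, 19+11-1, 12+2-1, 35+0) = 35
net[7] = max(2+35-1, 11+22-1, 12+21-1, …, 35+2-1, 35+0) = 36
net[8] = max(2+36-1, 11+35-1, 12+22-1, …, 35+2-1, 42+0) = 45
One optimal plan: pieces 6 + 2 (1 cut) → $46 − $1 = $45.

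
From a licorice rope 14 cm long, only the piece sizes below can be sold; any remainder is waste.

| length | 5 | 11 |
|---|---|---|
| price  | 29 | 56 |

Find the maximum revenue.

58

Consider every possible first cut. r[k] is the best of p[i]+r[k−i] over all sellable i≤k.
r[1] = 0
r[2] = 0
r[3] = 0
r[4] = 0
r[5] = 29
r[6] = 29
r[7] = 29
r[8] = 29
r[9] = 29
r[10] = 58  (first piece 5, then r[5]=29)
r[11] = 58
r[12] = 58
r[13] = 58
r[14] = 58
One optimal cutting: pieces 5 + 5 with 4 cm of scrap → ¢58.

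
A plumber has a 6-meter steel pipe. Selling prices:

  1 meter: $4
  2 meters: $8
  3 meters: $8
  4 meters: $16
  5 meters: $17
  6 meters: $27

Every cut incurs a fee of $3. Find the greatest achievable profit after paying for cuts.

Consider every possible first cut. v[k] is the best of p[i]+v[k−i] over all sellable i≤k, charging 3 whenever i<k.
v[1] = 4
v[2] = 8
v[3] = 9  (first piece 1, then v[2]=8)
v[4] = 16
v[5] = 17  (first piece 1, then v[4]=16)
v[6] = 27
Best is to make no cuts and sell whole for $27.

27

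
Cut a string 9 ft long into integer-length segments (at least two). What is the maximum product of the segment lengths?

Define prod[k] = max over 1≤i<k of i · max(k−i, prod[k−i]); the inner max lets the remainder stay uncut if that's better.
prod[2] = 1·max(1,0) = 1·1 = 1
prod[3] = 1·max(2,1) = 1·2 = 2
prod[4] = 2·max(2,1) = 2·2 = 4
prod[5] = 2·max(3,2) = 2·3 = 6
prod[6] = 3·max(3,2) = 3·3 = 9
prod[7] = 2·max(5,6) = 2·6 = 12
prod[8] = 2·max(6,9) = 2·9 = 18
prod[9] = 3·max(6,9) = 3·9 = 27
One optimal split: 3 + 3 + 3; product 3·3·3 = 27.

27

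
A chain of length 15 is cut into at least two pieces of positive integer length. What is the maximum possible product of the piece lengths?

243

Let m[k] be the best product for length k (with at least one cut). For each first piece i, the rest contributes max(k−i, m[k−i]).
Small cases: m[2]=1, m[3]=2, m[4]=4, m[5]=6, m[6]=9, m[7]=12, m[8]=18, m[9]=27, m[10]=36.
m[11] = 2·max(9,27) = 2·27 = 54
m[12] = 3·max(9,27) = 3·27 = 81
m[13] = 2·max(11,54) = 2·54 = 108
m[14] = 2·max(12,81) = 2·81 = 162
m[15] = 3·max(12,81) = 3·81 = 243
One optimal split: 3 + 3 + 3 + 3 + 3; product 3·3·3·3·3 = 243.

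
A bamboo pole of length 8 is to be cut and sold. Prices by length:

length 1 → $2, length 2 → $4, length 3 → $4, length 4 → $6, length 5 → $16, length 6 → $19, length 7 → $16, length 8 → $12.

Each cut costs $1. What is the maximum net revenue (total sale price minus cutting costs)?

22

Build r[k] bottom-up: r[k] = max over allowed piece i of (p[i] + r[k−i]) − 1 per cut.
r[1] = 2
r[2] = 4
r[3] = 5  (first piece 1, then r[2]=4)
r[4] = 7  (first piece 2, then r[2]=4)
r[5] = 16
r[6] = 19
r[7] = 20  (first piece 1, then r[6]=19)
r[8] = 22  (first piece 2, then r[6]=19)
One optimal plan: pieces 6 + 2 (1 cut) → $23 − $1 = $22.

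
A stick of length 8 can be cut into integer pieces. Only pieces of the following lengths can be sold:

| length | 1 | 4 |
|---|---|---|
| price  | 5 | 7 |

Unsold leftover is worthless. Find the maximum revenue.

40

Build best[k] bottom-up: best[k] = max over allowed piece i of (p[i] + best[k−i]).
best[1] = 5
best[2] = 10  (first piece 1, then best[1]=5)
best[3] = 15  (first piece 1, then best[2]=10)
best[4] = 20  (first piece 1, then best[3]=15)
best[5] = 25  (first piece 1, then best[4]=20)
best[6] = 30  (first piece 1, then best[5]=25)
best[7] = 35  (first piece 1, then best[6]=30)
best[8] = 40  (first piece 1, then best[7]=35)
One optimal cutting: 1 + 1 + 1 + 1 + 1 + 1 + 1 + 1 → $40.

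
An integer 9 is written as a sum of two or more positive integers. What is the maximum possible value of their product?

Let prod[k] be the best product for length k (with at least one cut). For each first piece i, the rest contributes max(k−i, prod[k−i]).
Small cases: prod[2]=1, prod[3]=2, prod[4]=4.
prod[5] = max(1×4, 2×3, 3×2, 4×1) = 6
prod[6] = max(1×6, 2×4, 3×3, 4×2, 5×1) = 9
prod[7] = max(1×9, 2×6, 3×4, 4×3, 5×2, 6×1) = 12
prod[8] = max(1×12, 2×9, 3×6, …, 6×2, 7×1) = 18
prod[9] = max(1×18, 2×12, 3×9, …, 7×2, 8×1) = 27
One optimal split: 3 + 3 + 3; product 3×3×3 = 27.

27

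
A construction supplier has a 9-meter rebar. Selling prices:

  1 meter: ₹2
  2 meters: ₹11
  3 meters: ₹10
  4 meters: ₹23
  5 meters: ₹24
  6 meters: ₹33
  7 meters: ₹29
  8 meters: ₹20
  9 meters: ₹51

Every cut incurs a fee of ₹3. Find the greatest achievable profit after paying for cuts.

Build v[k] bottom-up: v[k] = max over allowed piece i of (p[i] + v[k−i]) − 3 per cut.
v[1] = 2
v[2] = 11
v[3] = 10  (first piece 1, then v[2]=11)
v[4] = 23
v[5] = 24
v[6] = 33
v[7] = 32  (first piece 1, then v[6]=33)
v[8] = 43  (first piece 4, then v[4]=23)
v[9] = 51
Best is to make no cuts and sell whole for ₹51.

51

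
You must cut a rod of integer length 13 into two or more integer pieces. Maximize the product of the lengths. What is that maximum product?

108

Let g[k] be the best product for length k (with at least one cut). For each first piece i, the rest contributes max(k−i, g[k−i]).
g[2] = 1×max(1,0) = 1×1 = 1
g[3] = 1×max(2,1) = 1×2 = 2
g[4] = 2×max(2,1) = 2×2 = 4
g[5] = 2×max(3,2) = 2×3 = 6
g[6] = 3×max(3,2) = 3×3 = 9
g[7] = 2×max(5,6) = 2×6 = 12
g[8] = 2×max(6,9) = 2×9 = 18
g[9] = 3×max(6,9) = 3×9 = 27
g[10] = 2×max(8,18) = 2×18 = 36
g[11] = 2×max(9,27) = 2×27 = 54
g[12] = 3×max(9,27) = 3×27 = 81
g[13] = 2×max(11,54) = 2×54 = 108
One optimal split: 3 + 3 + 3 + 2 + 2; product 3×3×3×2×2 = 108.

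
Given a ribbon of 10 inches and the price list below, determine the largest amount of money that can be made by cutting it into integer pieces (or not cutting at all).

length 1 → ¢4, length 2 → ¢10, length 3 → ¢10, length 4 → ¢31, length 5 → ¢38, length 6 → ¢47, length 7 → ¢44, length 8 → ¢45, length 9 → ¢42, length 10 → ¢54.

78

Consider every possible first cut. best[k] is the best of p[i]+best[k−i] over all sellable i≤k.
best[1] = 4
best[2] = max(4+4, 10+0) = 10
best[3] = max(4+10, 10+4, 10+0) = 14
best[4] = max(4+14, 10+10, 10+4, 31+0) = 31
best[5] = max(4+31, 10+14, 10+10, 31+4, 38+0) = 38
best[6] = max(4+38, 10+31, 10+14, 31+10, 38+4, 47+0) = 47
best[7] = max(4+47, 10+38, 10+31, …, 47+4, 44+0) = 51
best[8] = max(4+51, 10+47, 10+38, …, 44+4, 45+0) = 62
best[9] = max(4+62, 10+51, 10+47, …, 45+4, 42+0) = 69
best[10] = max(4+69, 10+62, 10+51, …, 42+4, 54+0) = 78
One optimal cutting: 6 + 4 → ¢47 + ¢31 = ¢78.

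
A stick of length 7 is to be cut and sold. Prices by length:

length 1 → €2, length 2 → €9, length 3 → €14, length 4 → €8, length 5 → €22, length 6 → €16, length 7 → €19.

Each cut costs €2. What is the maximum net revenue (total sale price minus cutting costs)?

29

Build v[k] bottom-up: v[k] = max over allowed piece i of (p[i] + v[k−i]) − 2 per cut.
v[1] = 2
v[2] = max(2+2-2, 9+0) = 9
v[3] = max(2+9-2, 9+2-2, 14+0) = 14
v[4] = max(2+14-2, 9+9-2, 14+2-2, 8+0) = 16
v[5] = max(2+16-2, 9+14-2, 14+9-2, 8+2-2, 22+0) = 22
v[6] = max(2+22-2, 9+16-2, 14+14-2, 8+9-2, 22+2-2, 16+0) = 26
v[7] = max(2+26-2, 9+22-2, 14+16-2, …, 16+2-2, 19+0) = 29
One optimal plan: pieces 5 + 2 (1 cut) → €31 − €2 = €29.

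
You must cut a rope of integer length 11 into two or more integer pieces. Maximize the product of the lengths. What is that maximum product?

Let f[k] be the best product for length k (with at least one cut). For each first piece i, the rest contributes max(k−i, f[k−i]).
f[2] = 1*max(1,0) = 1*1 = 1
f[3] = 1*max(2,1) = 1*2 = 2
f[4] = 2*max(2,1) = 2*2 = 4
f[5] = 2*max(3,2) = 2*3 = 6
f[6] = 3*max(3,2) = 3*3 = 9
f[7] = 2*max(5,6) = 2*6 = 12
f[8] = 2*max(6,9) = 2*9 = 18
f[9] = 3*max(6,9) = 3*9 = 27
f[10] = 2*max(8,18) = 2*18 = 36
f[11] = 2*max(9,27) = 2*27 = 54
One optimal split: 3 + 3 + 3 + 2; product 3*3*3*2 = 54.

54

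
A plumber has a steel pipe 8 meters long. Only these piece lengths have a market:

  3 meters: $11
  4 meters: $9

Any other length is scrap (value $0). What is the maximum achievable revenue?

Let best[k] be the best obtainable value from length k. For each k, try every first piece i and keep the best of price[i] + best[k−i].
best[1] = 0
best[2] = 0
best[3] = 11
best[4] = 11
best[5] = 11
best[6] = 22  (first piece 3, then best[3]=11)
best[7] = 22
best[8] = 22
One optimal cutting: pieces 3 + 3 with 2 meters of scrap → $22.

22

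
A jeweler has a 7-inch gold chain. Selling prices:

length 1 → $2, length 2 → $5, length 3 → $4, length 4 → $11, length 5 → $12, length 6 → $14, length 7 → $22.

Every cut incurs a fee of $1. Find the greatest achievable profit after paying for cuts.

22

Build net[k] bottom-up: net[k] = max over allowed piece i of (p[i] + net[k−i]) − 1 per cut.
net[1] = 2
net[2] = max(2+2-1, 5+0) = 5
net[3] = max(2+5-1, 5+2-1, 4+0) = 6
net[4] = max(2+6-1, 5+5-1, 4+2-1, 11+0) = 11
net[5] = max(2+11-1, 5+6-1, 4+5-1, 11+2-1, 12+0) = 12
net[6] = max(2+12-1, 5+11-1, 4+6-1, 11+5-1, 12+2-1, 14+0) = 15
net[7] = max(2+15-1, 5+12-1, 4+11-1, …, 14+2-1, 22+0) = 22
Best is to make no cuts and sell whole for $22.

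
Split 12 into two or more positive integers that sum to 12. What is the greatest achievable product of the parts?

Fill g[k] for k=2..12: at each k try every first piece i and multiply by the better of (k−i) uncut or g[k−i].
g[2] = 1*max(1,0) = 1*1 = 1
g[3] = 1*max(2,1) = 1*2 = 2
g[4] = 2*max(2,1) = 2*2 = 4
g[5] = 2*max(3,2) = 2*3 = 6
g[6] = 3*max(3,2) = 3*3 = 9
g[7] = 2*max(5,6) = 2*6 = 12
g[8] = 2*max(6,9) = 2*9 = 18
g[9] = 3*max(6,9) = 3*9 = 27
g[10] = 2*max(8,18) = 2*18 = 36
g[11] = 2*max(9,27) = 2*27 = 54
g[12] = 3*max(9,27) = 3*27 = 81
One optimal split: 3 + 3 + 3 + 3; product 3*3*3*3 = 81.

81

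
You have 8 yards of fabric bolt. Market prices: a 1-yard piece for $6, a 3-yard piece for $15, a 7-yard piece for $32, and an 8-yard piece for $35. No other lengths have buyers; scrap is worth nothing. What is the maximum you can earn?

Consider every possible first cut. r[k] is the best of p[i]+r[k−i] over all sellable i≤k.
r[1] = 6
r[2] = 12  (first piece 1, then r[1]=6)
r[3] = max(6+12, 15+0) = 18
r[4] = max(6+18, 15+6) = 24
r[5] = max(6+24, 15+12) = 30
r[6] = max(6+30, 15+18) = 36
r[7] = max(6+36, 15+24, 32+0) = 42
r[8] = max(6+42, 15+30, 32+6, 35+0) = 48
One optimal cutting: 1 + 1 + 1 + 1 + 1 + 1 + 1 + 1 → $48.

48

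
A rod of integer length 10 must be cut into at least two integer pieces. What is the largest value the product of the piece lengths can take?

36

Fill g[k] for k=2..10: at each k try every first piece i and multiply by the better of (k−i) uncut or g[k−i].
g[2] = 1·max(1,0) = 1·1 = 1
g[3] = 1·max(2,1) = 1·2 = 2
g[4] = 2·max(2,1) = 2·2 = 4
g[5] = 2·max(3,2) = 2·3 = 6
g[6] = 3·max(3,2) = 3·3 = 9
g[7] = 2·max(5,6) = 2·6 = 12
g[8] = 2·max(6,9) = 2·9 = 18
g[9] = 3·max(6,9) = 3·9 = 27
g[10] = 2·max(8,18) = 2·18 = 36
One optimal split: 3 + 3 + 2 + 2; product 3·3·2·2 = 36.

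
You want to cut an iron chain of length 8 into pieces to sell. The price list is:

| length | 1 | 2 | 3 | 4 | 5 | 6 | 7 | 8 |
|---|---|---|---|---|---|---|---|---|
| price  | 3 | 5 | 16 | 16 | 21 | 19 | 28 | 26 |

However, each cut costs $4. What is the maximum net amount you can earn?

33

Build v[k] bottom-up: v[k] = max over allowed piece i of (p[i] + v[k−i]) − 4 per cut.
v[1] = 3
v[2] = 5
v[3] = 16
v[4] = 16
v[5] = 21
v[6] = 28  (first piece 3, then v[3]=16)
v[7] = 28  (first piece 3, then v[4]=16)
v[8] = 33  (first piece 3, then v[5]=21)
One optimal plan: pieces 5 + 3 (1 cut) → $37 − $4 = $33.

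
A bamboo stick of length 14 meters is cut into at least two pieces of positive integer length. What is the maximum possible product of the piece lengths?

Fill m[k] for k=2..14: at each k try every first piece i and multiply by the better of (k−i) uncut or m[k−i].
Small cases: m[2]=1, m[3]=2, m[4]=4, m[5]=6, m[6]=9, m[7]=12, m[8]=18, m[9]=27.
m[10] = 2×max(8,18) = 2×18 = 36
m[11] = 2×max(9,27) = 2×27 = 54
m[12] = 3×max(9,27) = 3×27 = 81
m[13] = 2×max(11,54) = 2×54 = 108
m[14] = 2×max(12,81) = 2×81 = 162
One optimal split: 3 + 3 + 3 + 3 + 2; product 3×3×3×3×2 = 162.

162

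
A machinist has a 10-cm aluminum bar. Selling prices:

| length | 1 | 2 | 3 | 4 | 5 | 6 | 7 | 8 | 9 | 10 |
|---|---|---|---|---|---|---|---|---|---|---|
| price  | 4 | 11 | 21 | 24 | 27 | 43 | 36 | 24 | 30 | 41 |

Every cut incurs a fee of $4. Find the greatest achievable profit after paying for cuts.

63

Let v[k] be the best obtainable value from length k. For each k, try every first piece i and keep the best of price[i] + v[k−i] minus the 4 cut fee when i<k.
v[1] = 4
v[2] = max(4+4-4, 11+0) = 11
v[3] = max(4+11-4, 11+4-4, 21+0) = 21
v[4] = max(4+21-4, 11+11-4, 21+4-4, 24+0) = 24
v[5] = max(4+24-4, 11+21-4, 21+11-4, 24+4-4, 27+0) = 28
v[6] = max(4+28-4, 11+24-4, 21+21-4, 24+11-4, 27+4-4, 43+0) = 43
v[7] = max(4+43-4, 11+28-4, 21+24-4, …, 43+4-4, 36+0) = 43
v[8] = max(4+43-4, 11+43-4, 21+28-4, …, 36+4-4, 24+0) = 50
v[9] = max(4+50-4, 11+43-4, 21+43-4, …, 24+4-4, 30+0) = 60
v[10] = max(4+60-4, 11+50-4, 21+43-4, …, 30+4-4, 41+0) = 63
One optimal plan: pieces 6 + 4 (1 cut) → $67 − $4 = $63.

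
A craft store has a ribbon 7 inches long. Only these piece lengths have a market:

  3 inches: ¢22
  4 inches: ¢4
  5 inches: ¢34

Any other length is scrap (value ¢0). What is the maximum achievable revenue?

44

Build r[k] bottom-up: r[k] = max over allowed piece i of (p[i] + r[k−i]).
r[1] = 0
r[2] = 0
r[3] = 22
r[4] = 22
r[5] = 34
r[6] = 44  (first piece 3, then r[3]=22)
r[7] = 44
One optimal cutting: pieces 3 + 3 with 1 inch of scrap → ¢44.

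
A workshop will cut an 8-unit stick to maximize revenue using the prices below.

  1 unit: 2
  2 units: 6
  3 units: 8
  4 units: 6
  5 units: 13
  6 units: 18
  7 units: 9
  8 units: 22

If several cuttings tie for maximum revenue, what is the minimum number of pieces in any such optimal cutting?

Build r[k] bottom-up: r[k] = max over allowed piece i of (p[i] + r[k−i]).
r[1] = 2
r[2] = max(2+2, 6+0) = 6
r[3] = max(2+6, 6+2, 8+0) = 8
r[4] = max(2+8, 6+6, 8+2, 6+0) = 12
r[5] = max(2+12, 6+8, 8+6, 6+2, 13+0) = 14
r[6] = max(2+14, 6+12, 8+8, 6+6, 13+2, 18+0) = 18
r[7] = max(2+18, 6+14, 8+12, …, 18+2, 9+0) = 20
r[8] = max(2+20, 6+18, 8+14, …, 9+2, 22+0) = 24
Maximum revenue is 24.
Now minimize piece count subject to staying optimal: for each k, pieces[k] = 1 + min over i with p[i]+r[k−i]=r[k] of pieces[k−i].
pieces[5] = 2
pieces[6] = 1
pieces[7] = 2
pieces[8] = 2

2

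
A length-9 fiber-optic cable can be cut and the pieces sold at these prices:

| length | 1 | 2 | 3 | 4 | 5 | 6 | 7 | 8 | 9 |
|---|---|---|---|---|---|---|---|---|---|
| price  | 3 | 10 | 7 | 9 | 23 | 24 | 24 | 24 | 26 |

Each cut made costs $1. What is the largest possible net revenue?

41

Build net[k] bottom-up: net[k] = max over allowed piece i of (p[i] + net[k−i]) − 1 per cut.
net[1] = 3
net[2] = max(3+3-1, 10+0) = 10
net[3] = max(3+10-1, 10+3-1, 7+0) = 12
net[4] = max(3+12-1, 10+10-1, 7+3-1, 9+0) = 19
net[5] = max(3+19-1, 10+12-1, 7+10-1, 9+3-1, 23+0) = 23
net[6] = max(3+23-1, 10+19-1, 7+12-1, 9+10-1, 23+3-1, 24+0) = 28
net[7] = max(3+28-1, 10+23-1, 7+19-1, …, 24+3-1, 24+0) = 32
net[8] = max(3+32-1, 10+28-1, 7+23-1, …, 24+3-1, 24+0) = 37
net[9] = max(3+37-1, 10+32-1, 7+28-1, …, 24+3-1, 26+0) = 41
One optimal plan: pieces 5 + 2 + 2 (2 cuts) → $43 − $2 = $41.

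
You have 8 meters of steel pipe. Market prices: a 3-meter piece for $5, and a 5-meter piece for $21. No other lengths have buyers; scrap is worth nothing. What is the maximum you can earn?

26

Build best[k] bottom-up: best[k] = max over allowed piece i of (p[i] + best[k−i]).
best[1] = 0
best[2] = 0
best[3] = 5
best[4] = 5
best[5] = 21
best[6] = 21
best[7] = 21
best[8] = 26  (first piece 3, then best[5]=21)
One optimal cutting: 5 + 3 → $26.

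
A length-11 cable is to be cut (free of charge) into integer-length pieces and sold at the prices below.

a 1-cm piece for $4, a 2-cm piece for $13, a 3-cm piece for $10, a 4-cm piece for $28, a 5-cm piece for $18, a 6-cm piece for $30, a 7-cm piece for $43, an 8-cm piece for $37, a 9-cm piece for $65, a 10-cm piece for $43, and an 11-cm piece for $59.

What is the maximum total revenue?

78

Consider every possible first cut. v[k] is the best of p[i]+v[k−i] over all sellable i≤k.
v[1] = 4
v[2] = 13
v[3] = 17  (first piece 1, then v[2]=13)
v[4] = 28
v[5] = 32  (first piece 1, then v[4]=28)
v[6] = 41  (first piece 2, then v[4]=28)
v[7] = 45  (first piece 1, then v[6]=41)
v[8] = 56  (first piece 4, then v[4]=28)
v[9] = 65
v[10] = 69  (first piece 1, then v[9]=65)
v[11] = 78  (first piece 2, then v[9]=65)
One optimal cutting: 9 + 2 → $65 + $13 = $78.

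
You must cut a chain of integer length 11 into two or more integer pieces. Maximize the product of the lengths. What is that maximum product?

54

Let f[k] be the best product for length k (with at least one cut). For each first piece i, the rest contributes max(k−i, f[k−i]).
f[2] = 1·max(1,0) = 1·1 = 1
f[3] = max(1·2, 2·1) = 2
f[4] = max(1·3, 2·2, 3·1) = 4
f[5] = max(1·4, 2·3, 3·2, 4·1) = 6
f[6] = max(1·6, 2·4, 3·3, 4·2, 5·1) = 9
f[7] = max(1·9, 2·6, 3·4, 4·3, 5·2, 6·1) = 12
f[8] = max(1·12, 2·9, 3·6, …, 6·2, 7·1) = 18
f[9] = max(1·18, 2·12, 3·9, …, 7·2, 8·1) = 27
f[10] = max(1·27, 2·18, 3·12, …, 8·2, 9·1) = 36
f[11] = max(1·36, 2·27, 3·18, …, 9·2, 10·1) = 54
One optimal split: 3 + 3 + 3 + 2; product 3·3·3·2 = 54.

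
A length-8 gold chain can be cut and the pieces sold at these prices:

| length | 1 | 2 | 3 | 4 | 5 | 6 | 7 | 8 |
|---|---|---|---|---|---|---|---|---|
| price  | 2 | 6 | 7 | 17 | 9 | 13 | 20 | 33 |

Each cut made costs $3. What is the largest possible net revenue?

Let r[k] be the best obtainable value from length k. For each k, try every first piece i and keep the best of price[i] + r[k−i] minus the 3 cut fee when i<k.
r[1] = 2
r[2] = max(2+2-3, 6+0) = 6
r[3] = max(2+6-3, 6+2-3, 7+0) = 7
r[4] = max(2+7-3, 6+6-3, 7+2-3, 17+0) = 17
r[5] = max(2+17-3, 6+7-3, 7+6-3, 17+2-3, 9+0) = 16
r[6] = max(2+16-3, 6+17-3, 7+7-3, 17+6-3, 9+2-3, 13+0) = 20
r[7] = max(2+20-3, 6+16-3, 7+17-3, …, 13+2-3, 20+0) = 21
r[8] = max(2+21-3, 6+20-3, 7+16-3, …, 20+2-3, 33+0) = 33
Best is to make no cuts and sell whole for $33.

33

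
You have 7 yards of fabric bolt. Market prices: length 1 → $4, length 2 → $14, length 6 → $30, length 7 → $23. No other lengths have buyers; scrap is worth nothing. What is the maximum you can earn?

46

Consider every possible first cut. r[k] is the best of p[i]+r[k−i] over all sellable i≤k.
r[1] = 4
r[2] = max(4+4, 14+0) = 14
r[3] = max(4+14, 14+4) = 18
r[4] = max(4+18, 14+14) = 28
r[5] = max(4+28, 14+18) = 32
r[6] = max(4+32, 14+28, 30+0) = 42
r[7] = max(4+42, 14+32, 30+4, 23+0) = 46
One optimal cutting: 2 + 2 + 2 + 1 → $46.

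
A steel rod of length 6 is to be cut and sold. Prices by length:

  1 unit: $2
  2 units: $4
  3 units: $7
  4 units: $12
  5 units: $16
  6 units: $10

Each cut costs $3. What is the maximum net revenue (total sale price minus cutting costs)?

15

Consider every possible first cut. v[k] is the best of p[i]+v[k−i] over all sellable i≤k, charging 3 whenever i<k.
v[1] = 2
v[2] = 4
v[3] = 7
v[4] = 12
v[5] = 16
v[6] = 15  (first piece 1, then v[5]=16)
One optimal plan: pieces 5 + 1 (1 cut) → $18 − $3 = $15.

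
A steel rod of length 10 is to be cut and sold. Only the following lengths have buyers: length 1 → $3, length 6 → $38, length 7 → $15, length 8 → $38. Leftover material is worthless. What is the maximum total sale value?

Build r[k] bottom-up: r[k] = max over allowed piece i of (p[i] + r[k−i]).
r[1] = 3
r[2] = 6  (first piece 1, then r[1]=3)
r[3] = 9  (first piece 1, then r[2]=6)
r[4] = 12  (first piece 1, then r[3]=9)
r[5] = 15  (first piece 1, then r[4]=12)
r[6] = max(3+15, 38+0) = 38
r[7] = max(3+38, 38+3, 15+0) = 41
r[8] = max(3+41, 38+6, 15+3, 38+0) = 44
r[9] = max(3+44, 38+9, 15+6, 38+3) = 47
r[10] = max(3+47, 38+12, 15+9, 38+6) = 50
One optimal cutting: 6 + 1 + 1 + 1 + 1 → $50.

50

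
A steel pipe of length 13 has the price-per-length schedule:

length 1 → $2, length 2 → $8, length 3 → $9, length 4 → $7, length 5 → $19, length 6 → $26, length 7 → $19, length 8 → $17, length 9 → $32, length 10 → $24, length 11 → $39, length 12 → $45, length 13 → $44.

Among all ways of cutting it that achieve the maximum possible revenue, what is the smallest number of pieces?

Build r[k] bottom-up: r[k] = max over allowed piece i of (p[i] + r[k−i]).
r[1] = 2
r[2] = max(2+2, 8+0) = 8
r[3] = max(2+8, 8+2, 9+0) = 10
r[4] = max(2+10, 8+8, 9+2, 7+0) = 16
r[5] = max(2+16, 8+10, 9+8, 7+2, 19+0) = 19
r[6] = max(2+19, 8+16, 9+10, 7+8, 19+2, 26+0) = 26
r[7] = max(2+26, 8+19, 9+16, …, 26+2, 19+0) = 28
r[8] = max(2+28, 8+26, 9+19, …, 19+2, 17+0) = 34
r[9] = max(2+34, 8+28, 9+26, …, 17+2, 32+0) = 36
r[10] = max(2+36, 8+34, 9+28, …, 32+2, 24+0) = 42
r[11] = max(2+42, 8+36, 9+34, …, 24+2, 39+0) = 45
r[12] = max(2+45, 8+42, 9+36, …, 39+2, 45+0) = 52
r[13] = max(2+52, 8+45, 9+42, …, 45+2, 44+0) = 54
Maximum revenue is $54.
Now minimize piece count subject to staying optimal: for each k, pieces[k] = 1 + min over i with p[i]+r[k−i]=r[k] of pieces[k−i].
pieces[10] = 3
pieces[11] = 2
pieces[12] = 2
pieces[13] = 3

3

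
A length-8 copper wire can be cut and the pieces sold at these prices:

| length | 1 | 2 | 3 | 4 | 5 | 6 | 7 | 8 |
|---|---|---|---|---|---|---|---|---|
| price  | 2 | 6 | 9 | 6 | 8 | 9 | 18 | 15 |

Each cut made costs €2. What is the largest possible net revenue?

Let r[k] be the best obtainable value from length k. For each k, try every first piece i and keep the best of price[i] + r[k−i] minus the 2 cut fee when i<k.
r[1] = 2
r[2] = 6
r[3] = 9
r[4] = 10  (first piece 2, then r[2]=6)
r[5] = 13  (first piece 2, then r[3]=9)
r[6] = 16  (first piece 3, then r[3]=9)
r[7] = 18
r[8] = 20  (first piece 2, then r[6]=16)
One optimal plan: pieces 3 + 3 + 2 (2 cuts) → €24 − €4 = €20.

20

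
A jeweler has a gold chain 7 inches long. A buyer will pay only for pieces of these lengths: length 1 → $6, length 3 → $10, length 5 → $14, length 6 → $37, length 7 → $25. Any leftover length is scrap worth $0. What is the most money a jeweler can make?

Build best[k] bottom-up: best[k] = max over allowed piece i of (p[i] + best[k−i]).
best[1] = 6
best[2] = 12  (first piece 1, then best[1]=6)
best[3] = max(6+12, 10+0) = 18
best[4] = max(6+18, 10+6) = 24
best[5] = max(6+24, 10+12, 14+0) = 30
best[6] = max(6+30, 10+18, 14+6, 37+0) = 37
best[7] = max(6+37, 10+24, 14+12, 37+6, 25+0) = 43
One optimal cutting: 6 + 1 → $43.

43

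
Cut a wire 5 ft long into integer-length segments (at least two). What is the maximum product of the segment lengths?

6

Let prod[k] be the best product for length k (with at least one cut). For each first piece i, the rest contributes max(k−i, prod[k−i]).
prod[2] = 1×max(1,0) = 1×1 = 1
prod[3] = max(1×2, 2×1) = 2
prod[4] = max(1×3, 2×2, 3×1) = 4
prod[5] = max(1×4, 2×3, 3×2, 4×1) = 6
One optimal split: 3 + 2; product 3×2 = 6.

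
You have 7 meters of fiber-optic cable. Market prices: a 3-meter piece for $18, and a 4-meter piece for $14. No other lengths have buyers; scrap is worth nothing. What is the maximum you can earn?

Let f[k] be the best obtainable value from length k. For each k, try every first piece i and keep the best of price[i] + f[k−i].
f[1] = 0
f[2] = 0
f[3] = 18
f[4] = 18
f[5] = 18
f[6] = 36  (first piece 3, then f[3]=18)
f[7] = 36
One optimal cutting: pieces 3 + 3 with 1 meter of scrap → $36.

36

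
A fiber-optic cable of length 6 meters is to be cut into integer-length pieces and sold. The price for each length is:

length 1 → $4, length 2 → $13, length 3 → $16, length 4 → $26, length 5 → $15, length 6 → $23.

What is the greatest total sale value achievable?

39

Consider every possible first cut. v[k] is the best of p[i]+v[k−i] over all sellable i≤k.
v[1] = 4
v[2] = 13
v[3] = 17  (first piece 1, then v[2]=13)
v[4] = 26  (first piece 2, then v[2]=13)
v[5] = 30  (first piece 1, then v[4]=26)
v[6] = 39  (first piece 2, then v[4]=26)
One optimal cutting: 2 + 2 + 2 → $13 + $13 + $13 = $39.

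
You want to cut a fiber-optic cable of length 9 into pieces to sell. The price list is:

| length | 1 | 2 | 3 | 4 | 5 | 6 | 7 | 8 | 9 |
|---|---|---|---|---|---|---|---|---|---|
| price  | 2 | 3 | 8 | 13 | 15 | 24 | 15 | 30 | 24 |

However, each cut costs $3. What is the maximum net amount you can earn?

29

Let v[k] be the best obtainable value from length k. For each k, try every first piece i and keep the best of price[i] + v[k−i] minus the 3 cut fee when i<k.
v[1] = 2
v[2] = 3
v[3] = 8
v[4] = 13
v[5] = 15
v[6] = 24
v[7] = 23  (first piece 1, then v[6]=24)
v[8] = 30
v[9] = 29  (first piece 1, then v[8]=30)
One optimal plan: pieces 8 + 1 (1 cut) → $32 − $3 = $29.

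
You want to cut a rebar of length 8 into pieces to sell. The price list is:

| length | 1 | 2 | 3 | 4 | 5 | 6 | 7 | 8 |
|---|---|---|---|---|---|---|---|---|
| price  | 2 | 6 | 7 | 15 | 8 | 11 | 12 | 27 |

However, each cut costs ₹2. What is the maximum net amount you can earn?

Let net[k] be the best obtainable value from length k. For each k, try every first piece i and keep the best of price[i] + net[k−i] minus the 2 cut fee when i<k.
net[1] = 2
net[2] = max(2+2-2, 6+0) = 6
net[3] = max(2+6-2, 6+2-2, 7+0) = 7
net[4] = max(2+7-2, 6+6-2, 7+2-2, 15+0) = 15
net[5] = max(2+15-2, 6+7-2, 7+6-2, 15+2-2, 8+0) = 15
net[6] = max(2+15-2, 6+15-2, 7+7-2, 15+6-2, 8+2-2, 11+0) = 19
net[7] = max(2+19-2, 6+15-2, 7+15-2, …, 11+2-2, 12+0) = 20
net[8] = max(2+20-2, 6+19-2, 7+15-2, …, 12+2-2, 27+0) = 28
One optimal plan: pieces 4 + 4 (1 cut) → ₹30 − ₹2 = ₹28.

28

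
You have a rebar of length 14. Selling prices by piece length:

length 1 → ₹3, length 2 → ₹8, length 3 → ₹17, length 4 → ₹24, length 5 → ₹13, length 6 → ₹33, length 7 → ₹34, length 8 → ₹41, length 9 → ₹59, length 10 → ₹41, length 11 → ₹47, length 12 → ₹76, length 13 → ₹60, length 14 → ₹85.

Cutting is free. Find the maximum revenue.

Build r[k] bottom-up: r[k] = max over allowed piece i of (p[i] + r[k−i]).
r[1] = 3
r[2] = max(3+3, 8+0) = 8
r[3] = max(3+8, 8+3, 17+0) = 17
r[4] = max(3+17, 8+8, 17+3, 24+0) = 24
r[5] = max(3+24, 8+17, 17+8, 24+3, 13+0) = 27
r[6] = max(3+27, 8+24, 17+17, 24+8, 13+3, 33+0) = 34
r[7] = max(3+34, 8+27, 17+24, …, 33+3, 34+0) = 41
r[8] = max(3+41, 8+34, 17+27, …, 34+3, 41+0) = 48
r[9] = max(3+48, 8+41, 17+34, …, 41+3, 59+0) = 59
r[10] = max(3+59, 8+48, 17+41, …, 59+3, 41+0) = 62
r[11] = max(3+62, 8+59, 17+48, …, 41+3, 47+0) = 67
r[12] = max(3+67, 8+62, 17+59, …, 47+3, 76+0) = 76
r[13] = max(3+76, 8+67, 17+62, …, 76+3, 60+0) = 83
r[14] = max(3+83, 8+76, 17+67, …, 60+3, 85+0) = 86
One optimal cutting: 9 + 4 + 1 → ₹59 + ₹24 + ₹3 = ₹86.

86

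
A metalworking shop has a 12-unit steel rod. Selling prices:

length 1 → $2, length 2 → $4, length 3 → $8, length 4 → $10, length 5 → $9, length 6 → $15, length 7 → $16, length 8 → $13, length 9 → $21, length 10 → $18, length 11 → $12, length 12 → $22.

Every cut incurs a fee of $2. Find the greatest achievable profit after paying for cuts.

Consider every possible first cut. r[k] is the best of p[i]+r[k−i] over all sellable i≤k, charging 2 whenever i<k.
r[1] = 2
r[2] = max(2+2-2, 4+0) = 4
r[3] = max(2+4-2, 4+2-2, 8+0) = 8
r[4] = max(2+8-2, 4+4-2, 8+2-2, 10+0) = 10
r[5] = max(2+10-2, 4+8-2, 8+4-2, 10+2-2, 9+0) = 10
r[6] = max(2+10-2, 4+10-2, 8+8-2, 10+4-2, 9+2-2, 15+0) = 15
r[7] = max(2+15-2, 4+10-2, 8+10-2, …, 15+2-2, 16+0) = 16
r[8] = max(2+16-2, 4+15-2, 8+10-2, …, 16+2-2, 13+0) = 18
r[9] = max(2+18-2, 4+16-2, 8+15-2, …, 13+2-2, 21+0) = 21
r[10] = max(2+21-2, 4+18-2, 8+16-2, …, 21+2-2, 18+0) = 23
r[11] = max(2+23-2, 4+21-2, 8+18-2, …, 18+2-2, 12+0) = 24
r[12] = max(2+24-2, 4+23-2, 8+21-2, …, 12+2-2, 22+0) = 28
One optimal plan: pieces 6 + 6 (1 cut) → $30 − $2 = $28.

28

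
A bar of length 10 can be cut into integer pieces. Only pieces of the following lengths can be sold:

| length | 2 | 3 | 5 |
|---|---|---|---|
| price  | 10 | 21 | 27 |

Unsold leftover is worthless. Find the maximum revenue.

63

Let best[k] be the best obtainable value from length k. For each k, try every first piece i and keep the best of price[i] + best[k−i].
best[1] = 0
best[2] = 10
best[3] = 21
best[4] = 21
best[5] = 31  (first piece 2, then best[3]=21)
best[6] = 42  (first piece 3, then best[3]=21)
best[7] = 42
best[8] = 52  (first piece 2, then best[6]=42)
best[9] = 63  (first piece 3, then best[6]=42)
best[10] = 63
One optimal cutting: pieces 3 + 3 + 3 with 1 cm of scrap → $63.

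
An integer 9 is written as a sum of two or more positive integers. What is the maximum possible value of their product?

Fill g[k] for k=2..9: at each k try every first piece i and multiply by the better of (k−i) uncut or g[k−i].
g[2] = 1*max(1,0) = 1*1 = 1
g[3] = max(1*2, 2*1) = 2
g[4] = max(1*3, 2*2, 3*1) = 4
g[5] = max(1*4, 2*3, 3*2, 4*1) = 6
g[6] = max(1*6, 2*4, 3*3, 4*2, 5*1) = 9
g[7] = max(1*9, 2*6, 3*4, 4*3, 5*2, 6*1) = 12
g[8] = max(1*12, 2*9, 3*6, …, 6*2, 7*1) = 18
g[9] = max(1*18, 2*12, 3*9, …, 7*2, 8*1) = 27
One optimal split: 3 + 3 + 3; product 3*3*3 = 27.

27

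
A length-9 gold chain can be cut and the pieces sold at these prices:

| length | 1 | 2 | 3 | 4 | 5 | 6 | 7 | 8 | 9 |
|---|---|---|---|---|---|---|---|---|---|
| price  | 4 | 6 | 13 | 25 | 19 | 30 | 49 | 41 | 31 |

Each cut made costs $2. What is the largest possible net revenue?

53

Let v[k] be the best obtainable value from length k. For each k, try every first piece i and keep the best of price[i] + v[k−i] minus the 2 cut fee when i<k.
v[1] = 4
v[2] = 6  (first piece 1, then v[1]=4)
v[3] = 13
v[4] = 25
v[5] = 27  (first piece 1, then v[4]=25)
v[6] = 30
v[7] = 49
v[8] = 51  (first piece 1, then v[7]=49)
v[9] = 53  (first piece 1, then v[8]=51)
One optimal plan: pieces 7 + 1 + 1 (2 cuts) → $57 − $4 = $53.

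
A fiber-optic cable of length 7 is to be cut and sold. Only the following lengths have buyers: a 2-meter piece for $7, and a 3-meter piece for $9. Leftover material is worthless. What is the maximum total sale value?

23

Build r[k] bottom-up: r[k] = max over allowed piece i of (p[i] + r[k−i]).
r[1] = 0
r[2] = 7
r[3] = max(7+0, 9+0) = 9
r[4] = max(7+7, 9+0) = 14
r[5] = max(7+9, 9+7) = 16
r[6] = max(7+14, 9+9) = 21
r[7] = max(7+16, 9+14) = 23
One optimal cutting: 3 + 2 + 2 → $23.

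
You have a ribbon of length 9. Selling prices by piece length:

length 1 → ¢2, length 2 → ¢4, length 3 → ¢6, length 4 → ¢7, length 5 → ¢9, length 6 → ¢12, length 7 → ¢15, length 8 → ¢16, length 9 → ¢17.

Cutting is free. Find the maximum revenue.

19

Build best[k] bottom-up: best[k] = max over allowed piece i of (p[i] + best[k−i]).
best[1] = 2
best[2] = 4  (first piece 1, then best[1]=2)
best[3] = 6  (first piece 1, then best[2]=4)
best[4] = 8  (first piece 1, then best[3]=6)
best[5] = 10  (first piece 1, then best[4]=8)
best[6] = 12  (first piece 1, then best[5]=10)
best[7] = 15
best[8] = 17  (first piece 1, then best[7]=15)
best[9] = 19  (first piece 1, then best[8]=17)
One optimal cutting: 7 + 1 + 1 → ¢15 + ¢2 + ¢2 = ¢19.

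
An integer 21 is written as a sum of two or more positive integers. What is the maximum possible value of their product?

2187

Fill m[k] for k=2..21: at each k try every first piece i and multiply by the better of (k−i) uncut or m[k−i].
m[2] = 1×max(1,0) = 1×1 = 1
m[3] = 1×max(2,1) = 1×2 = 2
m[4] = 2×max(2,1) = 2×2 = 4
m[5] = 2×max(3,2) = 2×3 = 6
m[6] = 3×max(3,2) = 3×3 = 9
m[7] = 2×max(5,6) = 2×6 = 12
m[8] = 2×max(6,9) = 2×9 = 18
m[9] = 3×max(6,9) = 3×9 = 27
m[10] = 2×max(8,18) = 2×18 = 36
m[11] = 2×max(9,27) = 2×27 = 54
m[12] = 3×max(9,27) = 3×27 = 81
m[13] = 2×max(11,54) = 2×54 = 108
m[14] = 2×max(12,81) = 2×81 = 162
m[15] = 3×max(12,81) = 3×81 = 243
m[16] = 2×max(14,162) = 2×162 = 324
m[17] = 2×max(15,243) = 2×243 = 486
m[18] = 3×max(15,243) = 3×243 = 729
m[19] = 2×max(17,486) = 2×486 = 972
m[20] = 2×max(18,729) = 2×729 = 1458
m[21] = 3×max(18,729) = 3×729 = 2187
One optimal split: 3 + 3 + 3 + 3 + 3 + 3 + 3; product 3×3×3×3×3×3×3 = 2187.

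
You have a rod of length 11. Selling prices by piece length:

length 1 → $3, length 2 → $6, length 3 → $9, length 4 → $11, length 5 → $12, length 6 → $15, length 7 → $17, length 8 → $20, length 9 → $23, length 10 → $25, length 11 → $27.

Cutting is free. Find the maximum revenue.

Build R[k] bottom-up: R[k] = max over allowed piece i of (p[i] + R[k−i]).
R[1] = 3
R[2] = max(3+3, 6+0) = 6
R[3] = max(3+6, 6+3, 9+0) = 9
R[4] = max(3+9, 6+6, 9+3, 11+0) = 12
R[5] = max(3+12, 6+9, 9+6, 11+3, 12+0) = 15
R[6] = max(3+15, 6+12, 9+9, 11+6, 12+3, 15+0) = 18
R[7] = max(3+18, 6+15, 9+12, …, 15+3, 17+0) = 21
R[8] = max(3+21, 6+18, 9+15, …, 17+3, 20+0) = 24
R[9] = max(3+24, 6+21, 9+18, …, 20+3, 23+0) = 27
R[10] = max(3+27, 6+24, 9+21, …, 23+3, 25+0) = 30
R[11] = max(3+30, 6+27, 9+24, …, 25+3, 27+0) = 33
One optimal cutting: 1 + 1 + 1 + 1 + 1 + 1 + 1 + 1 + 1 + 1 + 1 → $3 + $3 + $3 + $3 + $3 + $3 + $3 + $3 + $3 + $3 + $3 = $33.

33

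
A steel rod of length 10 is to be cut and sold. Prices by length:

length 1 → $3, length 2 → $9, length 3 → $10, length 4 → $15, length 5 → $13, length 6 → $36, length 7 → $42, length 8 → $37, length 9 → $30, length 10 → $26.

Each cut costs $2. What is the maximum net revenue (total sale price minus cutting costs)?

Build net[k] bottom-up: net[k] = max over allowed piece i of (p[i] + net[k−i]) − 2 per cut.
net[1] = 3
net[2] = 9
net[3] = 10  (first piece 1, then net[2]=9)
net[4] = 16  (first piece 2, then net[2]=9)
net[5] = 17  (first piece 1, then net[4]=16)
net[6] = 36
net[7] = 42
net[8] = 43  (first piece 1, then net[7]=42)
net[9] = 49  (first piece 2, then net[7]=42)
net[10] = 50  (first piece 1, then net[9]=49)
One optimal plan: pieces 7 + 2 + 1 (2 cuts) → $54 − $4 = $50.

50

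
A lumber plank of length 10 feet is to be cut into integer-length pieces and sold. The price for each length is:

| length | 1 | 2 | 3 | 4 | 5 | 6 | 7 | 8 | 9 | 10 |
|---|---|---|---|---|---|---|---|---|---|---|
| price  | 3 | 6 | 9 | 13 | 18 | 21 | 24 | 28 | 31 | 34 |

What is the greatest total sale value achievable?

36

Build v[k] bottom-up: v[k] = max over allowed piece i of (p[i] + v[k−i]).
v[1] = 3
v[2] = max(3+3, 6+0) = 6
v[3] = max(3+6, 6+3, 9+0) = 9
v[4] = max(3+9, 6+6, 9+3, 13+0) = 13
v[5] = max(3+13, 6+9, 9+6, 13+3, 18+0) = 18
v[6] = max(3+18, 6+13, 9+9, 13+6, 18+3, 21+0) = 21
v[7] = max(3+21, 6+18, 9+13, …, 21+3, 24+0) = 24
v[8] = max(3+24, 6+21, 9+18, …, 24+3, 28+0) = 28
v[9] = max(3+28, 6+24, 9+21, …, 28+3, 31+0) = 31
v[10] = max(3+31, 6+28, 9+24, …, 31+3, 34+0) = 36
One optimal cutting: 5 + 5 → $18 + $18 = $36.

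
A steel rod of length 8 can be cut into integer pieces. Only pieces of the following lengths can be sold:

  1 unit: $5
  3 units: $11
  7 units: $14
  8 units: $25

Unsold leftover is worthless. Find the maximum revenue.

40

Let f[k] be the best obtainable value from length k. For each k, try every first piece i and keep the best of price[i] + f[k−i].
f[1] = 5
f[2] = 10  (first piece 1, then f[1]=5)
f[3] = max(5+10, 11+0) = 15
f[4] = max(5+15, 11+5) = 20
f[5] = max(5+20, 11+10) = 25
f[6] = max(5+25, 11+15) = 30
f[7] = max(5+30, 11+20, 14+0) = 35
f[8] = max(5+35, 11+25, 14+5, 25+0) = 40
One optimal cutting: 1 + 1 + 1 + 1 + 1 + 1 + 1 + 1 → $40.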